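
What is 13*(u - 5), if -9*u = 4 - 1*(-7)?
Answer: -728/9 ≈ -80.889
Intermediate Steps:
u = -11/9 (u = -(4 - 1*(-7))/9 = -(4 + 7)/9 = -1/9*11 = -11/9 ≈ -1.2222)
13*(u - 5) = 13*(-11/9 - 5) = 13*(-56/9) = -728/9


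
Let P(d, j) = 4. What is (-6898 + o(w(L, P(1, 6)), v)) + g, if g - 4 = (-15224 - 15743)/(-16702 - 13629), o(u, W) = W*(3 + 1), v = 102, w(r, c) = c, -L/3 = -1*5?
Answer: -196695899/30331 ≈ -6485.0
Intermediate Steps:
L = 15 (L = -(-3)*5 = -3*(-5) = 15)
o(u, W) = 4*W (o(u, W) = W*4 = 4*W)
g = 152291/30331 (g = 4 + (-15224 - 15743)/(-16702 - 13629) = 4 - 30967/(-30331) = 4 - 30967*(-1/30331) = 4 + 30967/30331 = 152291/30331 ≈ 5.0210)
(-6898 + o(w(L, P(1, 6)), v)) + g = (-6898 + 4*102) + 152291/30331 = (-6898 + 408) + 152291/30331 = -6490 + 152291/30331 = -196695899/30331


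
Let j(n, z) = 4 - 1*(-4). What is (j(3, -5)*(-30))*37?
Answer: -8880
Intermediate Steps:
j(n, z) = 8 (j(n, z) = 4 + 4 = 8)
(j(3, -5)*(-30))*37 = (8*(-30))*37 = -240*37 = -8880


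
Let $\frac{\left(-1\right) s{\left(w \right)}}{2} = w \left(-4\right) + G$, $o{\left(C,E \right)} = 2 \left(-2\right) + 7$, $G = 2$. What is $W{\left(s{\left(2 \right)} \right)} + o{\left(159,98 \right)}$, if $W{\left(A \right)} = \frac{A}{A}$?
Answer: $4$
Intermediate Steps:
$o{\left(C,E \right)} = 3$ ($o{\left(C,E \right)} = -4 + 7 = 3$)
$s{\left(w \right)} = -4 + 8 w$ ($s{\left(w \right)} = - 2 \left(w \left(-4\right) + 2\right) = - 2 \left(- 4 w + 2\right) = - 2 \left(2 - 4 w\right) = -4 + 8 w$)
$W{\left(A \right)} = 1$
$W{\left(s{\left(2 \right)} \right)} + o{\left(159,98 \right)} = 1 + 3 = 4$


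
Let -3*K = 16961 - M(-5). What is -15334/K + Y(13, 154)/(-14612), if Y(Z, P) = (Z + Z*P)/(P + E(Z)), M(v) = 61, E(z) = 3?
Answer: 2028815359/745577300 ≈ 2.7211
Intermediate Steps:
Y(Z, P) = (Z + P*Z)/(3 + P) (Y(Z, P) = (Z + Z*P)/(P + 3) = (Z + P*Z)/(3 + P))
K = -16900/3 (K = -(16961 - 1*61)/3 = -(16961 - 61)/3 = -1/3*16900 = -16900/3 ≈ -5633.3)
-15334/K + Y(13, 154)/(-14612) = -15334/(-16900/3) + (13*(1 + 154)/(3 + 154))/(-14612) = -15334*(-3/16900) + (13*155/157)*(-1/14612) = 23001/8450 + (13*(1/157)*155)*(-1/14612) = 23001/8450 + (2015/157)*(-1/14612) = 23001/8450 - 155/176468 = 2028815359/745577300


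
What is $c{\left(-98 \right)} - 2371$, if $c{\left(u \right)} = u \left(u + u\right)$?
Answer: $16837$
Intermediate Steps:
$c{\left(u \right)} = 2 u^{2}$ ($c{\left(u \right)} = u 2 u = 2 u^{2}$)
$c{\left(-98 \right)} - 2371 = 2 \left(-98\right)^{2} - 2371 = 2 \cdot 9604 - 2371 = 19208 - 2371 = 16837$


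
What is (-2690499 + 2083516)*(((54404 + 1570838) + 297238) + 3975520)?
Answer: -3579985734000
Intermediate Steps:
(-2690499 + 2083516)*(((54404 + 1570838) + 297238) + 3975520) = -606983*((1625242 + 297238) + 3975520) = -606983*(1922480 + 3975520) = -606983*5898000 = -3579985734000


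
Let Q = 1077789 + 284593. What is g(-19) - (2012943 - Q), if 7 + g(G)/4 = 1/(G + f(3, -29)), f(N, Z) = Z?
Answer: -7807069/12 ≈ -6.5059e+5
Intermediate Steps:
Q = 1362382
g(G) = -28 + 4/(-29 + G) (g(G) = -28 + 4/(G - 29) = -28 + 4/(-29 + G))
g(-19) - (2012943 - Q) = 4*(204 - 7*(-19))/(-29 - 19) - (2012943 - 1*1362382) = 4*(204 + 133)/(-48) - (2012943 - 1362382) = 4*(-1/48)*337 - 1*650561 = -337/12 - 650561 = -7807069/12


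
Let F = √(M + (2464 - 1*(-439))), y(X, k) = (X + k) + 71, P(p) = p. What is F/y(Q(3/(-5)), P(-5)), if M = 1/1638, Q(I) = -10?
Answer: √865430930/30576 ≈ 0.96213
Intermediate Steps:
M = 1/1638 ≈ 0.00061050
y(X, k) = 71 + X + k
F = √865430930/546 (F = √(1/1638 + (2464 - 1*(-439))) = √(1/1638 + (2464 + 439)) = √(1/1638 + 2903) = √(4755115/1638) = √865430930/546 ≈ 53.880)
F/y(Q(3/(-5)), P(-5)) = (√865430930/546)/(71 - 10 - 5) = (√865430930/546)/56 = (√865430930/546)*(1/56) = √865430930/30576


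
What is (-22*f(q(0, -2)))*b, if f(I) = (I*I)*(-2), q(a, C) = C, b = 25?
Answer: 4400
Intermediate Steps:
f(I) = -2*I**2 (f(I) = I**2*(-2) = -2*I**2)
(-22*f(q(0, -2)))*b = -(-44)*(-2)**2*25 = -(-44)*4*25 = -22*(-8)*25 = 176*25 = 4400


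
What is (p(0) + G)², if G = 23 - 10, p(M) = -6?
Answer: 49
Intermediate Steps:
G = 13
(p(0) + G)² = (-6 + 13)² = 7² = 49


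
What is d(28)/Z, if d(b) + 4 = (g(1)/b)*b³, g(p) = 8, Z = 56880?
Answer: 1567/14220 ≈ 0.11020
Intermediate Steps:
d(b) = -4 + 8*b² (d(b) = -4 + (8/b)*b³ = -4 + 8*b²)
d(28)/Z = (-4 + 8*28²)/56880 = (-4 + 8*784)*(1/56880) = (-4 + 6272)*(1/56880) = 6268*(1/56880) = 1567/14220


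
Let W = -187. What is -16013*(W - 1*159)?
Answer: 5540498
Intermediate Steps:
-16013*(W - 1*159) = -16013*(-187 - 1*159) = -16013*(-187 - 159) = -16013*(-346) = 5540498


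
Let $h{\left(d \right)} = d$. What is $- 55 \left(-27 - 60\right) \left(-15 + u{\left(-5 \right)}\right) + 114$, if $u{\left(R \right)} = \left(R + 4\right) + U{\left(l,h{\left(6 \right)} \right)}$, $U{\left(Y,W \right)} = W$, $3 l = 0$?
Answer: $-47736$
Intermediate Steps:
$l = 0$ ($l = \frac{1}{3} \cdot 0 = 0$)
$u{\left(R \right)} = 10 + R$ ($u{\left(R \right)} = \left(R + 4\right) + 6 = \left(4 + R\right) + 6 = 10 + R$)
$- 55 \left(-27 - 60\right) \left(-15 + u{\left(-5 \right)}\right) + 114 = - 55 \left(-27 - 60\right) \left(-15 + \left(10 - 5\right)\right) + 114 = - 55 \left(- 87 \left(-15 + 5\right)\right) + 114 = - 55 \left(\left(-87\right) \left(-10\right)\right) + 114 = \left(-55\right) 870 + 114 = -47850 + 114 = -47736$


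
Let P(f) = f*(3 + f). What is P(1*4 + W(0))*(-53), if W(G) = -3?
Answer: -212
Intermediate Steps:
P(1*4 + W(0))*(-53) = ((1*4 - 3)*(3 + (1*4 - 3)))*(-53) = ((4 - 3)*(3 + (4 - 3)))*(-53) = (1*(3 + 1))*(-53) = (1*4)*(-53) = 4*(-53) = -212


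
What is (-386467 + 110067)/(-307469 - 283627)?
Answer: 34550/73887 ≈ 0.46761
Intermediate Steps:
(-386467 + 110067)/(-307469 - 283627) = -276400/(-591096) = -276400*(-1/591096) = 34550/73887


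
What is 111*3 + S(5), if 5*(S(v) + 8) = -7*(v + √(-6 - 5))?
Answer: 318 - 7*I*√11/5 ≈ 318.0 - 4.6433*I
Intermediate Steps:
S(v) = -8 - 7*v/5 - 7*I*√11/5 (S(v) = -8 + (-7*(v + √(-6 - 5)))/5 = -8 + (-7*(v + √(-11)))/5 = -8 + (-7*(v + I*√11))/5 = -8 + (-7*v - 7*I*√11)/5 = -8 + (-7*v/5 - 7*I*√11/5) = -8 - 7*v/5 - 7*I*√11/5)
111*3 + S(5) = 111*3 + (-8 - 7/5*5 - 7*I*√11/5) = 333 + (-8 - 7 - 7*I*√11/5) = 333 + (-15 - 7*I*√11/5) = 318 - 7*I*√11/5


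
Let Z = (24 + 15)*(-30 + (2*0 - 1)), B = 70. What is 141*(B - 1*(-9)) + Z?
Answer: 9930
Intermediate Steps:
Z = -1209 (Z = 39*(-30 + (0 - 1)) = 39*(-30 - 1) = 39*(-31) = -1209)
141*(B - 1*(-9)) + Z = 141*(70 - 1*(-9)) - 1209 = 141*(70 + 9) - 1209 = 141*79 - 1209 = 11139 - 1209 = 9930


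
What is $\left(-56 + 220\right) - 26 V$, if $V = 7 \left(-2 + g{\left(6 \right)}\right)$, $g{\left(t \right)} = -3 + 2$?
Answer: $710$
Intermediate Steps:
$g{\left(t \right)} = -1$
$V = -21$ ($V = 7 \left(-2 - 1\right) = 7 \left(-3\right) = -21$)
$\left(-56 + 220\right) - 26 V = \left(-56 + 220\right) - -546 = 164 + 546 = 710$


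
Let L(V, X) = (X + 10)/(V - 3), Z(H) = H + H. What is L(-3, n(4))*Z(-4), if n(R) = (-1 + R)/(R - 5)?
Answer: 28/3 ≈ 9.3333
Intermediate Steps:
n(R) = (-1 + R)/(-5 + R)
Z(H) = 2*H
L(V, X) = (10 + X)/(-3 + V)
L(-3, n(4))*Z(-4) = ((10 + (-1 + 4)/(-5 + 4))/(-3 - 3))*(2*(-4)) = ((10 + 3/(-1))/(-6))*(-8) = -(10 - 1*3)/6*(-8) = -(10 - 3)/6*(-8) = -⅙*7*(-8) = -7/6*(-8) = 28/3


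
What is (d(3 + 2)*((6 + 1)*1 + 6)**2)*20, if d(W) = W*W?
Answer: 84500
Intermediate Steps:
d(W) = W**2
(d(3 + 2)*((6 + 1)*1 + 6)**2)*20 = ((3 + 2)**2*((6 + 1)*1 + 6)**2)*20 = (5**2*(7*1 + 6)**2)*20 = (25*(7 + 6)**2)*20 = (25*13**2)*20 = (25*169)*20 = 4225*20 = 84500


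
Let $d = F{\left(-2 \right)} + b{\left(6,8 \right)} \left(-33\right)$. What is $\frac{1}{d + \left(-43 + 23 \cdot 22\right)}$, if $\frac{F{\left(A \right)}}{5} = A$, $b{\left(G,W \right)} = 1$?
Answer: $\frac{1}{420} \approx 0.002381$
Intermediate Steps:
$F{\left(A \right)} = 5 A$
$d = -43$ ($d = 5 \left(-2\right) + 1 \left(-33\right) = -10 - 33 = -43$)
$\frac{1}{d + \left(-43 + 23 \cdot 22\right)} = \frac{1}{-43 + \left(-43 + 23 \cdot 22\right)} = \frac{1}{-43 + \left(-43 + 506\right)} = \frac{1}{-43 + 463} = \frac{1}{420}$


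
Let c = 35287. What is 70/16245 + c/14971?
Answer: 114857057/48640779 ≈ 2.3613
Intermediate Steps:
70/16245 + c/14971 = 70/16245 + 35287/14971 = 70*(1/16245) + 35287*(1/14971) = 14/3249 + 35287/14971 = 114857057/48640779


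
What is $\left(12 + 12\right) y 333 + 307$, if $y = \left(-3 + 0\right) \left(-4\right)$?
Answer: $96211$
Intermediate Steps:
$y = 12$ ($y = \left(-3\right) \left(-4\right) = 12$)
$\left(12 + 12\right) y 333 + 307 = \left(12 + 12\right) 12 \cdot 333 + 307 = 24 \cdot 12 \cdot 333 + 307 = 288 \cdot 333 + 307 = 95904 + 307 = 96211$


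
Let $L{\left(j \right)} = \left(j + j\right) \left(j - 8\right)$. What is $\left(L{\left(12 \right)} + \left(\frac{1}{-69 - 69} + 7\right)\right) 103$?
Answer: $\frac{1463939}{138} \approx 10608.0$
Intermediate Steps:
$L{\left(j \right)} = 2 j \left(-8 + j\right)$
$\left(L{\left(12 \right)} + \left(\frac{1}{-69 - 69} + 7\right)\right) 103 = \left(2 \cdot 12 \left(-8 + 12\right) + \left(\frac{1}{-69 - 69} + 7\right)\right) 103 = \left(2 \cdot 12 \cdot 4 + \left(\frac{1}{-138} + 7\right)\right) 103 = \left(96 + \left(- \frac{1}{138} + 7\right)\right) 103 = \left(96 + \frac{965}{138}\right) 103 = \frac{14213}{138} \cdot 103 = \frac{1463939}{138}$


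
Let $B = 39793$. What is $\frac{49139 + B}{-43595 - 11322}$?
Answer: $- \frac{88932}{54917} \approx -1.6194$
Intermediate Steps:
$\frac{49139 + B}{-43595 - 11322} = \frac{49139 + 39793}{-43595 - 11322} = \frac{88932}{-54917} = 88932 \left(- \frac{1}{54917}\right) = - \frac{88932}{54917}$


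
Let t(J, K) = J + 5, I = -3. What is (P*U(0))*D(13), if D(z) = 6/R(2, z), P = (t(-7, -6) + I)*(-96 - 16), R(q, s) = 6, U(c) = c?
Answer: 0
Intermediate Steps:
t(J, K) = 5 + J
P = 560 (P = ((5 - 7) - 3)*(-96 - 16) = (-2 - 3)*(-112) = -5*(-112) = 560)
D(z) = 1 (D(z) = 6/6 = 6*(1/6) = 1)
(P*U(0))*D(13) = (560*0)*1 = 0*1 = 0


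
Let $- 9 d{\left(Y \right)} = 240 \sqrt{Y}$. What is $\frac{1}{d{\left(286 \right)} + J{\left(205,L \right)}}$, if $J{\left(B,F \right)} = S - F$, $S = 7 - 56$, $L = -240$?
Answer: $- \frac{1719}{1502071} - \frac{240 \sqrt{286}}{1502071} \approx -0.0038465$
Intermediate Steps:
$S = -49$ ($S = 7 - 56 = -49$)
$J{\left(B,F \right)} = -49 - F$
$d{\left(Y \right)} = - \frac{80 \sqrt{Y}}{3}$ ($d{\left(Y \right)} = - \frac{240 \sqrt{Y}}{9} = - \frac{80 \sqrt{Y}}{3}$)
$\frac{1}{d{\left(286 \right)} + J{\left(205,L \right)}} = \frac{1}{- \frac{80 \sqrt{286}}{3} - -191} = \frac{1}{- \frac{80 \sqrt{286}}{3} + \left(-49 + 240\right)} = \frac{1}{- \frac{80 \sqrt{286}}{3} + 191} = \frac{1}{191 - \frac{80 \sqrt{286}}{3}}$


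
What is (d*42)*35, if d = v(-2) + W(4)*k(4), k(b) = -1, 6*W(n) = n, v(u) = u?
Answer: -3920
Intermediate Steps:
W(n) = n/6
d = -8/3 (d = -2 + ((⅙)*4)*(-1) = -2 + (⅔)*(-1) = -2 - ⅔ = -8/3 ≈ -2.6667)
(d*42)*35 = -8/3*42*35 = -112*35 = -3920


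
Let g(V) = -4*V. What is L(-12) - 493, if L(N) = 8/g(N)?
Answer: -2957/6 ≈ -492.83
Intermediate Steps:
L(N) = -2/N (L(N) = 8/((-4*N)) = 8*(-1/(4*N)) = -2/N)
L(-12) - 493 = -2/(-12) - 493 = -2*(-1/12) - 493 = ⅙ - 493 = -2957/6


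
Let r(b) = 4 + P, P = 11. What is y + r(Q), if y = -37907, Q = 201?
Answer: -37892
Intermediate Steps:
r(b) = 15 (r(b) = 4 + 11 = 15)
y + r(Q) = -37907 + 15 = -37892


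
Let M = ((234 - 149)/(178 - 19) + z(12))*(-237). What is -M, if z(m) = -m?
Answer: -144017/53 ≈ -2717.3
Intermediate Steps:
M = 144017/53 (M = ((234 - 149)/(178 - 19) - 1*12)*(-237) = (85/159 - 12)*(-237) = -1823/159*(-237) = 144017/53 ≈ 2717.3)
-M = -1*144017/53 = -144017/53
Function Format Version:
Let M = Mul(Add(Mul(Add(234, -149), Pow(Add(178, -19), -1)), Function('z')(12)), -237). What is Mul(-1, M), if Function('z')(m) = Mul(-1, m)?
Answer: Rational(-144017, 53) ≈ -2717.3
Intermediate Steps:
M = Rational(144017, 53) (M = Mul(Add(Mul(Add(234, -149), Pow(Add(178, -19), -1)), Mul(-1, 12)), -237) = Mul(Add(Mul(85, Pow(159, -1)), -12), -237) = Mul(Add(Mul(85, Rational(1, 159)), -12), -237) = Mul(Add(Rational(85, 159), -12), -237) = Mul(Rational(-1823, 159), -237) = Rational(144017, 53) ≈ 2717.3)
Mul(-1, M) = Mul(-1, Rational(144017, 53)) = Rational(-144017, 53)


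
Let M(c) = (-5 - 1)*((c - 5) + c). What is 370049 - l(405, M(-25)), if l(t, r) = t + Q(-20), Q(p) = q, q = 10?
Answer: 369634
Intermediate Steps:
Q(p) = 10
M(c) = 30 - 12*c (M(c) = -6*((-5 + c) + c) = -6*(-5 + 2*c) = 30 - 12*c)
l(t, r) = 10 + t (l(t, r) = t + 10 = 10 + t)
370049 - l(405, M(-25)) = 370049 - (10 + 405) = 370049 - 1*415 = 370049 - 415 = 369634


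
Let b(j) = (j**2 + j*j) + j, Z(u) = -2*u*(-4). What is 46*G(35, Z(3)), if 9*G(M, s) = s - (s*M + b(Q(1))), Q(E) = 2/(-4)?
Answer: -12512/3 ≈ -4170.7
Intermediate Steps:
Q(E) = -1/2 (Q(E) = 2*(-1/4) = -1/2)
Z(u) = 8*u
b(j) = j + 2*j**2 (b(j) = (j**2 + j**2) + j = 2*j**2 + j = j + 2*j**2)
G(M, s) = s/9 - M*s/9 (G(M, s) = (s - (s*M - (1 + 2*(-1/2))/2))/9 = (s - (M*s - (1 - 1)/2))/9 = (s - (M*s - 1/2*0))/9 = (s - (M*s + 0))/9 = (s - M*s)/9 = s/9 - M*s/9)
46*G(35, Z(3)) = 46*((8*3)*(1 - 1*35)/9) = 46*((1/9)*24*(1 - 35)) = 46*((1/9)*24*(-34)) = 46*(-272/3) = -12512/3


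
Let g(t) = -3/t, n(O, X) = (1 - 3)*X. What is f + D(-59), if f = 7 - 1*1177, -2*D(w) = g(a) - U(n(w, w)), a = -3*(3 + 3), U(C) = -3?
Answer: -14059/12 ≈ -1171.6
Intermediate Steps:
n(O, X) = -2*X
a = -18 (a = -3*6 = -18)
D(w) = -19/12 (D(w) = -(-3/(-18) - 1*(-3))/2 = -(-3*(-1/18) + 3)/2 = -(⅙ + 3)/2 = -½*19/6 = -19/12)
f = -1170 (f = 7 - 1177 = -1170)
f + D(-59) = -1170 - 19/12 = -14059/12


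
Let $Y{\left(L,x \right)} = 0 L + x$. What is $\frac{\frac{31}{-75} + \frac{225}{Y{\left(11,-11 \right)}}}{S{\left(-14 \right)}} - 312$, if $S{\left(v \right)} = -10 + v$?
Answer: $- \frac{770048}{2475} \approx -311.13$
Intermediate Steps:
$Y{\left(L,x \right)} = x$ ($Y{\left(L,x \right)} = 0 + x = x$)
$\frac{\frac{31}{-75} + \frac{225}{Y{\left(11,-11 \right)}}}{S{\left(-14 \right)}} - 312 = \frac{\frac{31}{-75} + \frac{225}{-11}}{-10 - 14} - 312 = \frac{31 \left(- \frac{1}{75}\right) + 225 \left(- \frac{1}{11}\right)}{-24} - 312 = \left(- \frac{31}{75} - \frac{225}{11}\right) \left(- \frac{1}{24}\right) - 312 = \left(- \frac{17216}{825}\right) \left(- \frac{1}{24}\right) - 312 = \frac{2152}{2475} - 312 = - \frac{770048}{2475}$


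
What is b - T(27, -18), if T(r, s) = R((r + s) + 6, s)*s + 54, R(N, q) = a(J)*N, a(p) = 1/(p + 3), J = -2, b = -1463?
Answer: -1247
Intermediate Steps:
a(p) = 1/(3 + p)
R(N, q) = N (R(N, q) = N/(3 - 2) = N/1 = 1*N = N)
T(r, s) = 54 + s*(6 + r + s) (T(r, s) = ((r + s) + 6)*s + 54 = (6 + r + s)*s + 54 = s*(6 + r + s) + 54 = 54 + s*(6 + r + s))
b - T(27, -18) = -1463 - (54 - 18*(6 + 27 - 18)) = -1463 - (54 - 18*15) = -1463 - (54 - 270) = -1463 - 1*(-216) = -1463 + 216 = -1247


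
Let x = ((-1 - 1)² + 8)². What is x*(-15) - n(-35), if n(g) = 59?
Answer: -2219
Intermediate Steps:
x = 144 (x = ((-2)² + 8)² = (4 + 8)² = 12² = 144)
x*(-15) - n(-35) = 144*(-15) - 1*59 = -2160 - 59 = -2219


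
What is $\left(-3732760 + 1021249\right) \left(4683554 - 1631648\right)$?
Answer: $-8275276689966$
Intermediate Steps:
$\left(-3732760 + 1021249\right) \left(4683554 - 1631648\right) = \left(-2711511\right) 3051906 = -8275276689966$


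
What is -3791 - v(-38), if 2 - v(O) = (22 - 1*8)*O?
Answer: -4325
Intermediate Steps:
v(O) = 2 - 14*O (v(O) = 2 - (22 - 1*8)*O = 2 - (22 - 8)*O = 2 - 14*O)
-3791 - v(-38) = -3791 - (2 - 14*(-38)) = -3791 - (2 + 532) = -3791 - 1*534 = -3791 - 534 = -4325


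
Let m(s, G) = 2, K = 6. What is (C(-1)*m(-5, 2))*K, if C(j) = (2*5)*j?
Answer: -120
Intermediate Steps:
C(j) = 10*j
(C(-1)*m(-5, 2))*K = ((10*(-1))*2)*6 = -10*2*6 = -20*6 = -120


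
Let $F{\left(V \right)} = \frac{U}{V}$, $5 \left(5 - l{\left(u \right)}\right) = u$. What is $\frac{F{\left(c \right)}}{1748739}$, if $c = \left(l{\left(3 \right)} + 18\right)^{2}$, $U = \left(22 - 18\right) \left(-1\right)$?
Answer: $- \frac{25}{5484045504} \approx -4.5587 \cdot 10^{-9}$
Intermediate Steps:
$l{\left(u \right)} = 5 - \frac{u}{5}$
$U = -4$ ($U = 4 \left(-1\right) = -4$)
$c = \frac{12544}{25}$ ($c = \left(\left(5 - \frac{3}{5}\right) + 18\right)^{2} = \left(\frac{22}{5} + 18\right)^{2} = \left(\frac{112}{5}\right)^{2} = \frac{12544}{25} \approx 501.76$)
$F{\left(V \right)} = - \frac{4}{V}$
$\frac{F{\left(c \right)}}{1748739} = \frac{\left(-4\right) \frac{1}{\frac{12544}{25}}}{1748739} = \left(-4\right) \frac{25}{12544} \cdot \frac{1}{1748739} = \left(- \frac{25}{3136}\right) \frac{1}{1748739} = - \frac{25}{5484045504}$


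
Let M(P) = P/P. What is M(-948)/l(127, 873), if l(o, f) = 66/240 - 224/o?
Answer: -5080/7563 ≈ -0.67169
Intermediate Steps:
M(P) = 1
l(o, f) = 11/40 - 224/o (l(o, f) = 66*(1/240) - 224/o = 11/40 - 224/o)
M(-948)/l(127, 873) = 1/(11/40 - 224/127) = 1/(-7563/5080) = 1*(-5080/7563) = -5080/7563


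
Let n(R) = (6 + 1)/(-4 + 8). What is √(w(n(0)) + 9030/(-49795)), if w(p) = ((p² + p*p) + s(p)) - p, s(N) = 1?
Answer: √8241849302/39836 ≈ 2.2790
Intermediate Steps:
n(R) = 7/4
w(p) = 1 - p + 2*p² (w(p) = ((p² + p*p) + 1) - p = ((p² + p²) + 1) - p = (2*p² + 1) - p = (1 + 2*p²) - p = 1 - p + 2*p²)
√(w(n(0)) + 9030/(-49795)) = √((1 - 1*7/4 + 2*(7/4)²) + 9030/(-49795)) = √((1 - 7/4 + 2*(49/16)) + 9030*(-1/49795)) = √((1 - 7/4 + 49/8) - 1806/9959) = √(43/8 - 1806/9959) = √(413789/79672) = √8241849302/39836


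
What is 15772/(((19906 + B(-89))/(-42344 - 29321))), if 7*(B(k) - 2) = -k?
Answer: -1582420532/27889 ≈ -56740.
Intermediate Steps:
B(k) = 2 - k/7 (B(k) = 2 + (-k)/7 = 2 - k/7)
15772/(((19906 + B(-89))/(-42344 - 29321))) = 15772/(((19906 + (2 - ⅐*(-89)))/(-42344 - 29321))) = 15772/(((19906 + (2 + 89/7))/(-71665))) = 15772/(((19906 + 103/7)*(-1/71665))) = 15772/(((139445/7)*(-1/71665))) = 15772/(-27889/100331) = 15772*(-100331/27889) = -1582420532/27889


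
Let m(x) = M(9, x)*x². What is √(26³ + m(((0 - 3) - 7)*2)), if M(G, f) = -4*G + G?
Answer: 22*√14 ≈ 82.316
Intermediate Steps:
M(G, f) = -3*G
m(x) = -27*x² (m(x) = (-3*9)*x² = -27*x²)
√(26³ + m(((0 - 3) - 7)*2)) = √(26³ - 27*4*((0 - 3) - 7)²) = √(17576 - 27*4*(-3 - 7)²) = √(17576 - 27*(-10*2)²) = √(17576 - 27*(-20)²) = √(17576 - 27*400) = √(17576 - 10800) = √6776 = 22*√14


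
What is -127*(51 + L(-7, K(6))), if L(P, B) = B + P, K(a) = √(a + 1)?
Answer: -5588 - 127*√7 ≈ -5924.0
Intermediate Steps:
K(a) = √(1 + a)
-127*(51 + L(-7, K(6))) = -127*(51 + (√(1 + 6) - 7)) = -127*(51 + (√7 - 7)) = -127*(51 + (-7 + √7)) = -127*(44 + √7) = -5588 - 127*√7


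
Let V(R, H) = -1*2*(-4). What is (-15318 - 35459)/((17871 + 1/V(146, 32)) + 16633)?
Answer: -406216/276033 ≈ -1.4716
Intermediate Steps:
V(R, H) = 8 (V(R, H) = -2*(-4) = 8)
(-15318 - 35459)/((17871 + 1/V(146, 32)) + 16633) = (-15318 - 35459)/((17871 + 1/8) + 16633) = -50777/((17871 + ⅛) + 16633) = -50777/(142969/8 + 16633) = -50777/276033/8 = -50777*8/276033 = -406216/276033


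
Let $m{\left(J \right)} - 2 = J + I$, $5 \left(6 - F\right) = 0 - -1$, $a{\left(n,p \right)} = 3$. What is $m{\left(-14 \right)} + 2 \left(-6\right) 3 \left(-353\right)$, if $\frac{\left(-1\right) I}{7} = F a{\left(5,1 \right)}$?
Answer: $\frac{62871}{5} \approx 12574.0$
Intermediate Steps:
$F = \frac{29}{5}$ ($F = 6 - \frac{0 - -1}{5} = 6 - \frac{0 + 1}{5} = 6 - \frac{1}{5} = \frac{29}{5} \approx 5.8$)
$I = - \frac{609}{5}$ ($I = - 7 \cdot \frac{29}{5} \cdot 3 = \left(-7\right) \frac{87}{5} = - \frac{609}{5} \approx -121.8$)
$m{\left(J \right)} = - \frac{599}{5} + J$ ($m{\left(J \right)} = 2 + \left(J - \frac{609}{5}\right) = 2 + \left(- \frac{609}{5} + J\right) = - \frac{599}{5} + J$)
$m{\left(-14 \right)} + 2 \left(-6\right) 3 \left(-353\right) = \left(- \frac{599}{5} - 14\right) + 2 \left(-6\right) 3 \left(-353\right) = - \frac{669}{5} + \left(-12\right) 3 \left(-353\right) = - \frac{669}{5} - -12708 = - \frac{669}{5} + 12708 = \frac{62871}{5}$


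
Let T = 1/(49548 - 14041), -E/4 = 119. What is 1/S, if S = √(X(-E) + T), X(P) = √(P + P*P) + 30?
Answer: √35507/√(1065211 + 213042*√6307) ≈ 0.044433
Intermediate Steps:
E = -476 (E = -4*119 = -476)
T = 1/35507 ≈ 2.8163e-5
X(P) = 30 + √(P + P²) (X(P) = √(P + P²) + 30 = 30 + √(P + P²))
S = √(1065211/35507 + 6*√6307) (S = √((30 + √((-1*(-476))*(1 - 1*(-476)))) + 1/35507) = √((30 + √(476*(1 + 476))) + 1/35507) = √((30 + √(476*477)) + 1/35507) = √((30 + √227052) + 1/35507) = √((30 + 6*√6307) + 1/35507) = √(1065211/35507 + 6*√6307) ≈ 22.506)
1/S = 1/(√(37822446977 + 7564482294*√6307)/35507) = 35507/√(37822446977 + 7564482294*√6307)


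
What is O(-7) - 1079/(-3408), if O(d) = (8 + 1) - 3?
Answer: 21527/3408 ≈ 6.3166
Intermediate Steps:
O(d) = 6 (O(d) = 9 - 3 = 6)
O(-7) - 1079/(-3408) = 6 - 1079/(-3408) = 6 - 1079*(-1)/3408 = 6 - 1*(-1079/3408) = 6 + 1079/3408 = 21527/3408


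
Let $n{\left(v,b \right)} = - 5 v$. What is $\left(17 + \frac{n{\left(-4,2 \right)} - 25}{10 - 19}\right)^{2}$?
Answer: $\frac{24964}{81} \approx 308.2$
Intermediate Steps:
$\left(17 + \frac{n{\left(-4,2 \right)} - 25}{10 - 19}\right)^{2} = \left(17 + \frac{\left(-5\right) \left(-4\right) - 25}{10 - 19}\right)^{2} = \left(17 + \frac{20 - 25}{-9}\right)^{2} = \left(17 - - \frac{5}{9}\right)^{2} = \left(17 + \frac{5}{9}\right)^{2} = \left(\frac{158}{9}\right)^{2} = \frac{24964}{81}$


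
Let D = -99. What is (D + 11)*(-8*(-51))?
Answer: -35904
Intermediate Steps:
(D + 11)*(-8*(-51)) = (-99 + 11)*(-8*(-51)) = -88*408 = -35904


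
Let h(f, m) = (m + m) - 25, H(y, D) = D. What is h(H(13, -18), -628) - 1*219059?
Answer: -220340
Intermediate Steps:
h(f, m) = -25 + 2*m (h(f, m) = 2*m - 25 = -25 + 2*m)
h(H(13, -18), -628) - 1*219059 = (-25 + 2*(-628)) - 1*219059 = (-25 - 1256) - 219059 = -1281 - 219059 = -220340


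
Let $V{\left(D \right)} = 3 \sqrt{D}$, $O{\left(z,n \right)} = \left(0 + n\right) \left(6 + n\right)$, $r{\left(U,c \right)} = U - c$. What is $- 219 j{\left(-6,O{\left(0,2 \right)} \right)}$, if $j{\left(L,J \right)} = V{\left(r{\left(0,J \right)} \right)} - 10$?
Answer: $2190 - 2628 i \approx 2190.0 - 2628.0 i$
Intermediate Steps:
$O{\left(z,n \right)} = n \left(6 + n\right)$
$j{\left(L,J \right)} = -10 + 3 \sqrt{- J}$ ($j{\left(L,J \right)} = 3 \sqrt{0 - J} - 10 = 3 \sqrt{- J} - 10 = -10 + 3 \sqrt{- J}$)
$- 219 j{\left(-6,O{\left(0,2 \right)} \right)} = - 219 \left(-10 + 3 \sqrt{- 2 \left(6 + 2\right)}\right) = - 219 \left(-10 + 3 \sqrt{- 2 \cdot 8}\right) = - 219 \left(-10 + 3 \sqrt{\left(-1\right) 16}\right) = - 219 \left(-10 + 3 \sqrt{-16}\right) = - 219 \left(-10 + 3 \cdot 4 i\right) = - 219 \left(-10 + 12 i\right) = 2190 - 2628 i$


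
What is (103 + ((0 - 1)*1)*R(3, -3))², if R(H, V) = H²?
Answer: 8836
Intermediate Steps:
(103 + ((0 - 1)*1)*R(3, -3))² = (103 + ((0 - 1)*1)*3²)² = (103 - 1*1*9)² = (103 - 1*9)² = (103 - 9)² = 94² = 8836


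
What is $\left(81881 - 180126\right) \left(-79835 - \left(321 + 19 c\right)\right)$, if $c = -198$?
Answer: $7505328530$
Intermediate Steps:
$\left(81881 - 180126\right) \left(-79835 - \left(321 + 19 c\right)\right) = \left(81881 - 180126\right) \left(-79835 - -3441\right) = - 98245 \left(-79835 + \left(-321 + 3762\right)\right) = - 98245 \left(-79835 + 3441\right) = \left(-98245\right) \left(-76394\right) = 7505328530$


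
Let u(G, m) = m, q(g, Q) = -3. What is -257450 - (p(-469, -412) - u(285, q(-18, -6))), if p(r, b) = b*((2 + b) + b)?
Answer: -596117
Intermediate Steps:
p(r, b) = b*(2 + 2*b)
-257450 - (p(-469, -412) - u(285, q(-18, -6))) = -257450 - (2*(-412)*(1 - 412) - 1*(-3)) = -257450 - (2*(-412)*(-411) + 3) = -257450 - (338664 + 3) = -257450 - 1*338667 = -257450 - 338667 = -596117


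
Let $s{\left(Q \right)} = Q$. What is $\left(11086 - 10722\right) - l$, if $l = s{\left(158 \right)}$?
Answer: $206$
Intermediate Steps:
$l = 158$
$\left(11086 - 10722\right) - l = \left(11086 - 10722\right) - 158 = 364 - 158 = 206$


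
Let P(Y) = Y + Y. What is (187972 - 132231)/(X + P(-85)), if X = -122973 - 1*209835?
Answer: -55741/332978 ≈ -0.16740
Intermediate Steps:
P(Y) = 2*Y
X = -332808 (X = -122973 - 209835 = -332808)
(187972 - 132231)/(X + P(-85)) = (187972 - 132231)/(-332808 + 2*(-85)) = 55741/(-332808 - 170) = 55741/(-332978) = 55741*(-1/332978) = -55741/332978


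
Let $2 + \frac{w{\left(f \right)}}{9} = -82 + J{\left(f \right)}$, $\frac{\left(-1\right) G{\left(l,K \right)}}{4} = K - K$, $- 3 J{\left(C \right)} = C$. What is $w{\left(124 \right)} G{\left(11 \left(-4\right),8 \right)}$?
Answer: $0$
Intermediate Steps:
$J{\left(C \right)} = - \frac{C}{3}$
$G{\left(l,K \right)} = 0$ ($G{\left(l,K \right)} = - 4 \left(K - K\right) = \left(-4\right) 0 = 0$)
$w{\left(f \right)} = -756 - 3 f$ ($w{\left(f \right)} = -18 + 9 \left(-82 - \frac{f}{3}\right) = -18 - \left(738 + 3 f\right) = -756 - 3 f$)
$w{\left(124 \right)} G{\left(11 \left(-4\right),8 \right)} = \left(-756 - 372\right) 0 = \left(-1128\right) 0 = 0$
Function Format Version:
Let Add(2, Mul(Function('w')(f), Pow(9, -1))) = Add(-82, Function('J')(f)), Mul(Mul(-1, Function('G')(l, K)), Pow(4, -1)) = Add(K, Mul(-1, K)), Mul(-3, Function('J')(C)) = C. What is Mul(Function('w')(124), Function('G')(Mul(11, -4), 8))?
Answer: 0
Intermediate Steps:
Function('J')(C) = Mul(Rational(-1, 3), C)
Function('G')(l, K) = 0 (Function('G')(l, K) = Mul(-4, Add(K, Mul(-1, K))) = Mul(-4, 0) = 0)
Function('w')(f) = Add(-756, Mul(-3, f)) (Function('w')(f) = Add(-18, Mul(9, Add(-82, Mul(Rational(-1, 3), f)))) = Add(-18, Add(-738, Mul(-3, f))) = Add(-756, Mul(-3, f)))
Mul(Function('w')(124), Function('G')(Mul(11, -4), 8)) = Mul(Add(-756, Mul(-3, 124)), 0) = Mul(Add(-756, -372), 0) = Mul(-1128, 0) = 0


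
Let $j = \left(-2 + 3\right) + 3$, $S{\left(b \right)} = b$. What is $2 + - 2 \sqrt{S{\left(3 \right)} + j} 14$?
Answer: $2 - 28 \sqrt{7} \approx -72.081$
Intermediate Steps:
$j = 4$ ($j = 1 + 3 = 4$)
$2 + - 2 \sqrt{S{\left(3 \right)} + j} 14 = 2 + - 2 \sqrt{3 + 4} \cdot 14 = 2 + - 2 \sqrt{7} \cdot 14 = 2 - 28 \sqrt{7}$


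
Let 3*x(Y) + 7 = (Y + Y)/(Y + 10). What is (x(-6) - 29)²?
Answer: 9409/9 ≈ 1045.4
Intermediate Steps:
x(Y) = -7/3 + 2*Y/(3*(10 + Y)) (x(Y) = -7/3 + ((Y + Y)/(Y + 10))/3 = -7/3 + ((2*Y)/(10 + Y))/3 = -7/3 + (2*Y/(10 + Y))/3 = -7/3 + 2*Y/(3*(10 + Y)))
(x(-6) - 29)² = (5*(-14 - 1*(-6))/(3*(10 - 6)) - 29)² = ((5/3)*(-14 + 6)/4 - 29)² = ((5/3)*(¼)*(-8) - 29)² = (-10/3 - 29)² = (-97/3)² = 9409/9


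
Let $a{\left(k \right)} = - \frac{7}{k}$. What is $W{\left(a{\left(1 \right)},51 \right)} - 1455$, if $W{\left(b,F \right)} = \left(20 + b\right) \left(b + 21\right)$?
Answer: $-1273$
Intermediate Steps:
$W{\left(b,F \right)} = \left(20 + b\right) \left(21 + b\right)$
$W{\left(a{\left(1 \right)},51 \right)} - 1455 = \left(420 + \left(- \frac{7}{1}\right)^{2} + 41 \left(- \frac{7}{1}\right)\right) - 1455 = \left(420 + \left(\left(-7\right) 1\right)^{2} + 41 \left(\left(-7\right) 1\right)\right) - 1455 = \left(420 + \left(-7\right)^{2} + 41 \left(-7\right)\right) - 1455 = \left(420 + 49 - 287\right) - 1455 = 182 - 1455 = -1273$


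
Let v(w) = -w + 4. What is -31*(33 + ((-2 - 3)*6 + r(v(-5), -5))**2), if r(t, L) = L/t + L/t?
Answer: -2513263/81 ≈ -31028.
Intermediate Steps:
v(w) = 4 - w
r(t, L) = 2*L/t
-31*(33 + ((-2 - 3)*6 + r(v(-5), -5))**2) = -31*(33 + ((-2 - 3)*6 + 2*(-5)/(4 - 1*(-5)))**2) = -31*(33 + (-5*6 + 2*(-5)/(4 + 5))**2) = -31*(33 + (-30 + 2*(-5)/9)**2) = -31*(33 + (-30 + 2*(-5)*(1/9))**2) = -31*(33 + (-30 - 10/9)**2) = -31*(33 + (-280/9)**2) = -31*(33 + 78400/81) = -31*81073/81 = -2513263/81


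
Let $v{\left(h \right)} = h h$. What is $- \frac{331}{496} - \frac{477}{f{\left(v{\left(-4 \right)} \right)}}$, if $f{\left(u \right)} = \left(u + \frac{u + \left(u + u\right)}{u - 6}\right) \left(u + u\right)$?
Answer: $- \frac{142783}{103168} \approx -1.384$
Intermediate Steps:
$v{\left(h \right)} = h^{2}$
$f{\left(u \right)} = 2 u \left(u + \frac{3 u}{-6 + u}\right)$ ($f{\left(u \right)} = \left(u + \frac{u + 2 u}{-6 + u}\right) 2 u = \left(u + \frac{3 u}{-6 + u}\right) 2 u = 2 u \left(u + \frac{3 u}{-6 + u}\right)$)
$- \frac{331}{496} - \frac{477}{f{\left(v{\left(-4 \right)} \right)}} = - \frac{331}{496} - \frac{477}{2 \left(\left(-4\right)^{2}\right)^{2} \frac{1}{-6 + \left(-4\right)^{2}} \left(-3 + \left(-4\right)^{2}\right)} = \left(-331\right) \frac{1}{496} - \frac{477}{2 \cdot 16^{2} \frac{1}{-6 + 16} \left(-3 + 16\right)} = - \frac{331}{496} - \frac{477}{2 \cdot 256 \cdot \frac{1}{10} \cdot 13} = - \frac{331}{496} - \frac{477}{\frac{3328}{5}} = - \frac{331}{496} - \frac{2385}{3328} = - \frac{142783}{103168}$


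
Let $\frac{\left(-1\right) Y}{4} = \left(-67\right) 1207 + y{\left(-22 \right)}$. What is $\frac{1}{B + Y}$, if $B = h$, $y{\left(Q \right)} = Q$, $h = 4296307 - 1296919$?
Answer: $\frac{1}{3322952} \approx 3.0094 \cdot 10^{-7}$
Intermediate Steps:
$h = 2999388$
$B = 2999388$
$Y = 323564$ ($Y = - 4 \left(\left(-67\right) 1207 - 22\right) = - 4 \left(-80869 - 22\right) = \left(-4\right) \left(-80891\right) = 323564$)
$\frac{1}{B + Y} = \frac{1}{2999388 + 323564} = \frac{1}{3322952}$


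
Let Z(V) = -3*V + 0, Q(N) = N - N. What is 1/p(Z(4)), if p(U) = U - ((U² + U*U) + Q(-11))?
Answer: -1/300 ≈ -0.0033333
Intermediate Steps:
Q(N) = 0
Z(V) = -3*V
p(U) = U - 2*U² (p(U) = U - ((U² + U*U) + 0) = U - ((U² + U²) + 0) = U - (2*U² + 0) = U - 2*U²)
1/p(Z(4)) = 1/((-3*4)*(1 - (-6)*4)) = 1/(-12*(1 - 2*(-12))) = 1/(-12*(1 + 24)) = 1/(-12*25) = 1/(-300) = -1/300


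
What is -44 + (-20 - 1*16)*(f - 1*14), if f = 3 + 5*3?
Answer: -188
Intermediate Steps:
f = 18 (f = 3 + 15 = 18)
-44 + (-20 - 1*16)*(f - 1*14) = -44 + (-20 - 1*16)*(18 - 1*14) = -44 + (-20 - 16)*(18 - 14) = -44 - 36*4 = -44 - 144 = -188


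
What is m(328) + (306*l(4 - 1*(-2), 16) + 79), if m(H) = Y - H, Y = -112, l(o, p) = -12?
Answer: -4033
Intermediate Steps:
m(H) = -112 - H
m(328) + (306*l(4 - 1*(-2), 16) + 79) = (-112 - 1*328) + (306*(-12) + 79) = (-112 - 328) + (-3672 + 79) = -440 - 3593 = -4033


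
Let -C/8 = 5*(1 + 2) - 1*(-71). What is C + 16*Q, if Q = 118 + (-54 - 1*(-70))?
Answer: 1456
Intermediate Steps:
C = -688 (C = -8*(5*(1 + 2) - 1*(-71)) = -8*(5*3 + 71) = -8*(15 + 71) = -8*86 = -688)
Q = 134 (Q = 118 + (-54 + 70) = 118 + 16 = 134)
C + 16*Q = -688 + 16*134 = -688 + 2144 = 1456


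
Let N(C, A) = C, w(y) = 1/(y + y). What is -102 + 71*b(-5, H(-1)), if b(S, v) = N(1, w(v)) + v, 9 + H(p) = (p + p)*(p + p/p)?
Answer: -670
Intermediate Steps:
w(y) = 1/(2*y)
H(p) = -9 + 2*p*(1 + p) (H(p) = -9 + (p + p)*(p + p/p) = -9 + (2*p)*(p + 1) = -9 + (2*p)*(1 + p) = -9 + 2*p*(1 + p))
b(S, v) = 1 + v
-102 + 71*b(-5, H(-1)) = -102 + 71*(1 + (-9 + 2*(-1) + 2*(-1)**2)) = -102 + 71*(1 + (-9 - 2 + 2*1)) = -102 + 71*(1 + (-9 - 2 + 2)) = -102 + 71*(1 - 9) = -102 + 71*(-8) = -102 - 568 = -670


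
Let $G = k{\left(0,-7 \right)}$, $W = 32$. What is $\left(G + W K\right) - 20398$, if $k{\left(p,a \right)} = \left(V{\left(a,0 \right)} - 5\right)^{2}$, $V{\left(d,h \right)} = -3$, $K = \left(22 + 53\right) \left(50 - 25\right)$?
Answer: $39666$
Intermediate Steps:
$K = 1875$ ($K = 75 \cdot 25 = 1875$)
$k{\left(p,a \right)} = 64$ ($k{\left(p,a \right)} = \left(-3 - 5\right)^{2} = \left(-8\right)^{2} = 64$)
$G = 64$
$\left(G + W K\right) - 20398 = \left(64 + 32 \cdot 1875\right) - 20398 = \left(64 + 60000\right) - 20398 = 60064 - 20398 = 39666$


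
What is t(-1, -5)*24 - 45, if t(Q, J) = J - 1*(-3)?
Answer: -93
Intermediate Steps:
t(Q, J) = 3 + J (t(Q, J) = J + 3 = 3 + J)
t(-1, -5)*24 - 45 = (3 - 5)*24 - 45 = -2*24 - 45 = -48 - 45 = -93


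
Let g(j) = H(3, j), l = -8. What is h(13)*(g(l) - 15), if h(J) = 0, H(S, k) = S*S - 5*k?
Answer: 0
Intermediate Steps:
H(S, k) = S**2 - 5*k
g(j) = 9 - 5*j (g(j) = 3**2 - 5*j = 9 - 5*j)
h(13)*(g(l) - 15) = 0*((9 - 5*(-8)) - 15) = 0*((9 + 40) - 15) = 0*(49 - 15) = 0*34 = 0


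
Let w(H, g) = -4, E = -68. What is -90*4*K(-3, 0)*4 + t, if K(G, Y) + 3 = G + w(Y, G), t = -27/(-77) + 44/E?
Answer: 18849212/1309 ≈ 14400.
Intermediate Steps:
t = -388/1309 (t = -27/(-77) + 44/(-68) = -27*(-1/77) + 44*(-1/68) = 27/77 - 11/17 = -388/1309 ≈ -0.29641)
K(G, Y) = -7 + G (K(G, Y) = -3 + (G - 4) = -3 + (-4 + G) = -7 + G)
-90*4*K(-3, 0)*4 + t = -90*4*(-7 - 3)*4 - 388/1309 = -90*4*(-10)*4 - 388/1309 = -(-3600)*4 - 388/1309 = -90*(-160) - 388/1309 = 14400 - 388/1309 = 18849212/1309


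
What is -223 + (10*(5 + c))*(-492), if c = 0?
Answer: -24823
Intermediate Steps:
-223 + (10*(5 + c))*(-492) = -223 + (10*(5 + 0))*(-492) = -223 + (10*5)*(-492) = -223 + 50*(-492) = -223 - 24600 = -24823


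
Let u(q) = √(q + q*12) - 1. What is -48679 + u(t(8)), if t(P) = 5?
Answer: -48680 + √65 ≈ -48672.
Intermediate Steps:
u(q) = -1 + √13*√q (u(q) = √(q + 12*q) - 1 = √(13*q) - 1 = √13*√q - 1 = -1 + √13*√q)
-48679 + u(t(8)) = -48679 + (-1 + √13*√5) = -48679 + (-1 + √65) = -48680 + √65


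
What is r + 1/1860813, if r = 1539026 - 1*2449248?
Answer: -1693752930485/1860813 ≈ -9.1022e+5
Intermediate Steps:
r = -910222 (r = 1539026 - 2449248 = -910222)
r + 1/1860813 = -910222 + 1/1860813 = -1693752930485/1860813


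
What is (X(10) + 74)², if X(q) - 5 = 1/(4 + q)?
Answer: 1225449/196 ≈ 6252.3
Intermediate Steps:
X(q) = 5 + 1/(4 + q)
(X(10) + 74)² = ((21 + 5*10)/(4 + 10) + 74)² = ((21 + 50)/14 + 74)² = ((1/14)*71 + 74)² = (71/14 + 74)² = (1107/14)² = 1225449/196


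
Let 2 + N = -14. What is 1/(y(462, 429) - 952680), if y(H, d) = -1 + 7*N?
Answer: -1/952793 ≈ -1.0495e-6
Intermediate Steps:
N = -16 (N = -2 - 14 = -16)
y(H, d) = -113 (y(H, d) = -1 + 7*(-16) = -1 - 112 = -113)
1/(y(462, 429) - 952680) = 1/(-113 - 952680) = 1/(-952793) = -1/952793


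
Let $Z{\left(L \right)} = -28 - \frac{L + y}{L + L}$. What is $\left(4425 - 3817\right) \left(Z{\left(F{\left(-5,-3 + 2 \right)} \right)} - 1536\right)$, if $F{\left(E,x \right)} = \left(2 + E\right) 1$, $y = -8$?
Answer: $- \frac{2856080}{3} \approx -9.5203 \cdot 10^{5}$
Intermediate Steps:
$F{\left(E,x \right)} = 2 + E$
$Z{\left(L \right)} = -28 - \frac{-8 + L}{2 L}$ ($Z{\left(L \right)} = -28 - \frac{L - 8}{L + L} = -28 - \frac{-8 + L}{2 L}$)
$\left(4425 - 3817\right) \left(Z{\left(F{\left(-5,-3 + 2 \right)} \right)} - 1536\right) = \left(4425 - 3817\right) \left(\left(- \frac{57}{2} + \frac{4}{2 - 5}\right) - 1536\right) = 608 \left(\left(- \frac{57}{2} + \frac{4}{-3}\right) - 1536\right) = 608 \left(\left(- \frac{57}{2} + 4 \left(- \frac{1}{3}\right)\right) - 1536\right) = 608 \left(\left(- \frac{57}{2} - \frac{4}{3}\right) - 1536\right) = 608 \left(- \frac{179}{6} - 1536\right) = 608 \left(- \frac{9395}{6}\right) = - \frac{2856080}{3}$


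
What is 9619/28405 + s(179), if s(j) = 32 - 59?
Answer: -757316/28405 ≈ -26.661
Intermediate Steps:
s(j) = -27
9619/28405 + s(179) = 9619/28405 - 27 = -757316/28405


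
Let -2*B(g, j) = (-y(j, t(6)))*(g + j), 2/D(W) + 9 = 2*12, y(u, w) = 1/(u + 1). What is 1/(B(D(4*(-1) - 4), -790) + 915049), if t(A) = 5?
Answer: 11835/10829610839 ≈ 1.0928e-6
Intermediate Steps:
y(u, w) = 1/(1 + u)
D(W) = 2/15 (D(W) = 2/(-9 + 2*12) = 2/(-9 + 24) = 2/15)
B(g, j) = (g + j)/(2*(1 + j)) (B(g, j) = -(-1/(1 + j))*(g + j)/2 = -(-1)*(g + j)/(2*(1 + j)) = (g + j)/(2*(1 + j)))
1/(B(D(4*(-1) - 4), -790) + 915049) = 1/((2/15 - 790)/(2*(1 - 790)) + 915049) = 1/((½)*(-11848/15)/(-789) + 915049) = 1/((½)*(-1/789)*(-11848/15) + 915049) = 1/(5924/11835 + 915049) = 1/(10829610839/11835) = 11835/10829610839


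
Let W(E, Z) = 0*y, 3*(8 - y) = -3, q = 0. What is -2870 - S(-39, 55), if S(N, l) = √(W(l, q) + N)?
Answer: -2870 - I*√39 ≈ -2870.0 - 6.245*I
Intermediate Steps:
y = 9 (y = 8 - ⅓*(-3) = 8 + 1 = 9)
W(E, Z) = 0 (W(E, Z) = 0*9 = 0)
S(N, l) = √N (S(N, l) = √(0 + N) = √N)
-2870 - S(-39, 55) = -2870 - √(-39) = -2870 - I*√39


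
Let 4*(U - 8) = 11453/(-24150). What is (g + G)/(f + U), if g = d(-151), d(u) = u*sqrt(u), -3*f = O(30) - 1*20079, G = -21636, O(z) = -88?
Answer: -2090037600/650138747 - 14586600*I*sqrt(151)/650138747 ≈ -3.2148 - 0.2757*I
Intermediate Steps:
U = 761347/96600 (U = 8 + (11453/(-24150))/4 = 8 + (11453*(-1/24150))/4 = 8 + (1/4)*(-11453/24150) = 8 - 11453/96600 = 761347/96600 ≈ 7.8814)
f = 20167/3 (f = -(-88 - 1*20079)/3 = -(-88 - 20079)/3 = -1/3*(-20167) = 20167/3 ≈ 6722.3)
d(u) = u**(3/2)
g = -151*I*sqrt(151) (g = (-151)**(3/2) = -151*I*sqrt(151) ≈ -1855.5*I)
(g + G)/(f + U) = (-151*I*sqrt(151) - 21636)/(20167/3 + 761347/96600) = (-21636 - 151*I*sqrt(151))/(650138747/96600) = (-21636 - 151*I*sqrt(151))*(96600/650138747) = -2090037600/650138747 - 14586600*I*sqrt(151)/650138747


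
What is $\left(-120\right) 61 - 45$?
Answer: $-7365$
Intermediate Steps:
$\left(-120\right) 61 - 45 = -7320 - 45 = -7365$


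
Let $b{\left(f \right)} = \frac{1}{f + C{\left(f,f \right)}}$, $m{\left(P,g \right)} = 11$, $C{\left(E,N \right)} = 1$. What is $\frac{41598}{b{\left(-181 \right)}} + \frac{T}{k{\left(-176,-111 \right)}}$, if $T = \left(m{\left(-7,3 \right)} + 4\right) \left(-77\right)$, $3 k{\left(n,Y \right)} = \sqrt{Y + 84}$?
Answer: $-7487640 + 385 i \sqrt{3} \approx -7.4876 \cdot 10^{6} + 666.84 i$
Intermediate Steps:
$b{\left(f \right)} = \frac{1}{1 + f}$ ($b{\left(f \right)} = \frac{1}{f + 1} = \frac{1}{1 + f}$)
$k{\left(n,Y \right)} = \frac{\sqrt{84 + Y}}{3}$ ($k{\left(n,Y \right)} = \frac{\sqrt{Y + 84}}{3} = \frac{\sqrt{84 + Y}}{3}$)
$T = -1155$ ($T = \left(11 + 4\right) \left(-77\right) = 15 \left(-77\right) = -1155$)
$\frac{41598}{b{\left(-181 \right)}} + \frac{T}{k{\left(-176,-111 \right)}} = \frac{41598}{\frac{1}{1 - 181}} - \frac{1155}{\frac{1}{3} \sqrt{84 - 111}} = \frac{41598}{\frac{1}{-180}} - \frac{1155}{\frac{1}{3} \sqrt{-27}} = \frac{41598}{- \frac{1}{180}} - \frac{1155}{\frac{1}{3} \cdot 3 i \sqrt{3}} = 41598 \left(-180\right) - \frac{1155}{i \sqrt{3}} = -7487640 - 1155 \left(- \frac{i \sqrt{3}}{3}\right) = -7487640 + 385 i \sqrt{3}$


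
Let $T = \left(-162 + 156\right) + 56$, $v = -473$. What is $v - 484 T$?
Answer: $-24673$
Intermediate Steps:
$T = 50$ ($T = -6 + 56 = 50$)
$v - 484 T = -473 - 24200 = -24673$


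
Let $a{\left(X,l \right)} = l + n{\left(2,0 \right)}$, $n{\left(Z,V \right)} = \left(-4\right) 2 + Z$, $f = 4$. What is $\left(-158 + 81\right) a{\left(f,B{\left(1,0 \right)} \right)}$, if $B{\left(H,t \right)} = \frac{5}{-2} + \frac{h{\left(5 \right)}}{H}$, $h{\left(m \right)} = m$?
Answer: $\frac{539}{2} \approx 269.5$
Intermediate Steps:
$n{\left(Z,V \right)} = -8 + Z$
$B{\left(H,t \right)} = - \frac{5}{2} + \frac{5}{H}$ ($B{\left(H,t \right)} = \frac{5}{-2} + \frac{5}{H} = 5 \left(- \frac{1}{2}\right) + \frac{5}{H} = - \frac{5}{2} + \frac{5}{H}$)
$a{\left(X,l \right)} = -6 + l$ ($a{\left(X,l \right)} = l + \left(-8 + 2\right) = l - 6 = -6 + l$)
$\left(-158 + 81\right) a{\left(f,B{\left(1,0 \right)} \right)} = \left(-158 + 81\right) \left(-6 - \left(\frac{5}{2} - \frac{5}{1}\right)\right) = - 77 \left(-6 + \left(- \frac{5}{2} + 5 \cdot 1\right)\right) = - 77 \left(-6 + \left(- \frac{5}{2} + 5\right)\right) = - 77 \left(-6 + \frac{5}{2}\right) = \left(-77\right) \left(- \frac{7}{2}\right) = \frac{539}{2}$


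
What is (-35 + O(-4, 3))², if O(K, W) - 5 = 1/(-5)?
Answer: 22801/25 ≈ 912.04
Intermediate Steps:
O(K, W) = 24/5 (O(K, W) = 5 + 1/(-5) = 5 - ⅕ = 24/5)
(-35 + O(-4, 3))² = (-35 + 24/5)² = (-151/5)² = 22801/25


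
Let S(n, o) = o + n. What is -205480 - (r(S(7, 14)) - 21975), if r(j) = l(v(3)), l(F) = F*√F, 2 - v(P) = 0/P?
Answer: -183505 - 2*√2 ≈ -1.8351e+5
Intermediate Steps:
v(P) = 2 (v(P) = 2 - 0/P = 2 - 1*0 = 2 + 0 = 2)
S(n, o) = n + o
l(F) = F^(3/2)
r(j) = 2*√2 (r(j) = 2^(3/2) = 2*√2)
-205480 - (r(S(7, 14)) - 21975) = -205480 - (2*√2 - 21975) = -205480 - (-21975 + 2*√2) = -205480 + (21975 - 2*√2) = -183505 - 2*√2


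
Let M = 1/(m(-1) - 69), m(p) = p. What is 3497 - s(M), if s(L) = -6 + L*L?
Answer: 17164699/4900 ≈ 3503.0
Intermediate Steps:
M = -1/70 (M = 1/(-1 - 69) = 1/(-70) = -1/70 ≈ -0.014286)
s(L) = -6 + L²
3497 - s(M) = 3497 - (-6 + (-1/70)²) = 3497 - (-6 + 1/4900) = 3497 - 1*(-29399/4900) = 3497 + 29399/4900 = 17164699/4900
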